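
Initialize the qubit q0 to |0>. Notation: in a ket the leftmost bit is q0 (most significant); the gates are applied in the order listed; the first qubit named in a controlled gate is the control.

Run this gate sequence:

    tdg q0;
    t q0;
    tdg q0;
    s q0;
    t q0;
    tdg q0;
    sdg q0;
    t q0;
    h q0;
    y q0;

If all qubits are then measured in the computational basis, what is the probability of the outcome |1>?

The probability of measuring |1> is 1/2. Key observation: steps 3-8 multiply out to the identity, so the circuit reduces to the remaining gates.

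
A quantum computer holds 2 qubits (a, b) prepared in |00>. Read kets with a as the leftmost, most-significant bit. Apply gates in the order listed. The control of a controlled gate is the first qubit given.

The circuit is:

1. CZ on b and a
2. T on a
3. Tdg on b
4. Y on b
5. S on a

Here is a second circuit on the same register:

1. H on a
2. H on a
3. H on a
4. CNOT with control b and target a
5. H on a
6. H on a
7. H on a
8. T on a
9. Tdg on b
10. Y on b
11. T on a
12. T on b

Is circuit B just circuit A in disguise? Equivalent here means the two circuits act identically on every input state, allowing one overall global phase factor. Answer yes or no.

No — the two circuits implement different unitaries, even allowing a global phase.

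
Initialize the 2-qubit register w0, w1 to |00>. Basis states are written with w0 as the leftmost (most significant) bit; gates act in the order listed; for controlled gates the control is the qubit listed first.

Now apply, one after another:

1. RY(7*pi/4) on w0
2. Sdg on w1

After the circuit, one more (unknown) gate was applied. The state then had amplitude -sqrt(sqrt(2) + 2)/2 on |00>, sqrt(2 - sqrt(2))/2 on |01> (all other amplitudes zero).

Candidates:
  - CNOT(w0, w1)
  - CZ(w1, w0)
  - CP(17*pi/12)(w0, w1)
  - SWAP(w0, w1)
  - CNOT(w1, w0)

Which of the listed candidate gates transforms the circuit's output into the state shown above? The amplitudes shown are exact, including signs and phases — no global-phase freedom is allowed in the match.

The unique candidate consistent with the amplitudes is SWAP(w0, w1).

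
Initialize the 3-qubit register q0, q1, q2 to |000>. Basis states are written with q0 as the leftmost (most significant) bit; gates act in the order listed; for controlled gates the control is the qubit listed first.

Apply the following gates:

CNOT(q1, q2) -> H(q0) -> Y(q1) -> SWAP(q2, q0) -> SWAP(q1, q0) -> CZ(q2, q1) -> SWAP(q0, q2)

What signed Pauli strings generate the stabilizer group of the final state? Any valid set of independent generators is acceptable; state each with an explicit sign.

The final state is stabilized by the group generated by +XII, +IZI, -IIZ; other independent generating sets are equally valid.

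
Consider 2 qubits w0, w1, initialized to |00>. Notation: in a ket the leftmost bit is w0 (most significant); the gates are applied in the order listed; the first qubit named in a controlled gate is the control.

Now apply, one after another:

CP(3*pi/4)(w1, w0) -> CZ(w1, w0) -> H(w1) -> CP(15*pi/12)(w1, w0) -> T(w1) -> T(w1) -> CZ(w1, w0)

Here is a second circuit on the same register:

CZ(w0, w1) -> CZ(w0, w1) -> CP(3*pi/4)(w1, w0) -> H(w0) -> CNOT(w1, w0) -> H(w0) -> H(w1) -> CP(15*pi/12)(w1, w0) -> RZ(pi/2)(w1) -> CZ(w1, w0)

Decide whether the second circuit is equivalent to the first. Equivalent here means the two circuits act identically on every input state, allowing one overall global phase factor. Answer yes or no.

Yes, they are equivalent — the unitaries differ by at most a global phase.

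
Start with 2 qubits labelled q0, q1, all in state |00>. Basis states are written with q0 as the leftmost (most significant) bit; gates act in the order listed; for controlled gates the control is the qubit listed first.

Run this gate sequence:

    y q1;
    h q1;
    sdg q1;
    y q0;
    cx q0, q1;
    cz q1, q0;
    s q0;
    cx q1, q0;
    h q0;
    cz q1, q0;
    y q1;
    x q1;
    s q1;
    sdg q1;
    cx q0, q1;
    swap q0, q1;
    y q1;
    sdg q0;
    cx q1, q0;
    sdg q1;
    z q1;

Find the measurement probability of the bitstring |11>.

Outcome |11> occurs with probability 1/4. Key observation: gates 13-14 undo each other exactly, leaving only the rest of the circuit to track.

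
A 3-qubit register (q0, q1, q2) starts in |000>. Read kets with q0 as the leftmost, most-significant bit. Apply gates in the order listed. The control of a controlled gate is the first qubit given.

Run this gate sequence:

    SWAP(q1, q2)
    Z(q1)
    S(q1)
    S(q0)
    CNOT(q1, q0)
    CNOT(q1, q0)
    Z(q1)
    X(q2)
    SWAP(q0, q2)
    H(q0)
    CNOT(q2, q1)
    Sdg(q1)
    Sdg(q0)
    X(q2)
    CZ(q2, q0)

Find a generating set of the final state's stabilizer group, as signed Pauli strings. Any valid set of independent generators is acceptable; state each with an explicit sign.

The final state is stabilized by the group generated by -YII, +IZI, -IIZ; other independent generating sets are equally valid.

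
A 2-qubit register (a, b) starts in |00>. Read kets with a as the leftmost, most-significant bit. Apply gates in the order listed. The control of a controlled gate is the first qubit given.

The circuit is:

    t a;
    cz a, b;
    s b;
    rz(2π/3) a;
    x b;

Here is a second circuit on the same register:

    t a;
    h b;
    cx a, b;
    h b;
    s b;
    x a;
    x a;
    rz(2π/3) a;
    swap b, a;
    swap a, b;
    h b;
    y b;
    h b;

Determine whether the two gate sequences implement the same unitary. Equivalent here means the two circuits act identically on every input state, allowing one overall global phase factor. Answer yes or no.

No: there is an input state on which the two circuits produce genuinely different outputs (not merely differing by a phase).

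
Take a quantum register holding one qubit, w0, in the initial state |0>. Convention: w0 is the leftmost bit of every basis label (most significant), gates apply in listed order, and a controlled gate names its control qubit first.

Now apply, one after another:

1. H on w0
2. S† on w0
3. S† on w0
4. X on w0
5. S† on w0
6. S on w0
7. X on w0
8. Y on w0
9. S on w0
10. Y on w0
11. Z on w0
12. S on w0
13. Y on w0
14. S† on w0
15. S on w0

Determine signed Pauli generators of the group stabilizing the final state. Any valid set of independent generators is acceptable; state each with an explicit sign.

The stabilizer group can be generated by -X, among other valid generating sets. Key observation: steps 4-7 multiply out to the identity, so the circuit reduces to the remaining gates.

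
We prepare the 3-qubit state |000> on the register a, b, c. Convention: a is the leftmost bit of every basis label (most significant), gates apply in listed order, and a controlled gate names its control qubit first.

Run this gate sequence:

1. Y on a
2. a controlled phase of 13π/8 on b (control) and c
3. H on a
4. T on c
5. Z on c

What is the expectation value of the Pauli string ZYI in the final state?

In the final state, ZYI has expectation 0.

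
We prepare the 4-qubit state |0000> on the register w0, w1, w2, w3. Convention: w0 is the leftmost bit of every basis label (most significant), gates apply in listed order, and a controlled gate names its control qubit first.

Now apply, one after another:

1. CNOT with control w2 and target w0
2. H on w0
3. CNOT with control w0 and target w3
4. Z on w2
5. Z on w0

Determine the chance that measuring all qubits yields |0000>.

The probability of measuring |0000> is 1/2.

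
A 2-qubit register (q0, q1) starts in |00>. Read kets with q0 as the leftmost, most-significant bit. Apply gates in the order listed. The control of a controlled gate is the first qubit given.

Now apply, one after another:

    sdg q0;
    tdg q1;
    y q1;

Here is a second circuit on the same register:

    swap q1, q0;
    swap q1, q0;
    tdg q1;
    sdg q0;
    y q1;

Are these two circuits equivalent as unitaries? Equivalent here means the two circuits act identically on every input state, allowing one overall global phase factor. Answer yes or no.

Yes, they are equivalent — the unitaries differ by at most a global phase.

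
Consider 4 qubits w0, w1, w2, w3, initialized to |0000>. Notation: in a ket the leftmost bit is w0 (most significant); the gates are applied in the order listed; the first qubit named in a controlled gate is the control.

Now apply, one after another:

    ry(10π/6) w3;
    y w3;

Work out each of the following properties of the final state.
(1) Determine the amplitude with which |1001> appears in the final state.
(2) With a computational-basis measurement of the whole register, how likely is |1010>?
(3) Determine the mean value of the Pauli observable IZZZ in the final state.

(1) |1001> carries amplitude 0 in the final state.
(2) The probability of measuring |1010> is 0.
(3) In the final state, IZZZ has expectation -1/2.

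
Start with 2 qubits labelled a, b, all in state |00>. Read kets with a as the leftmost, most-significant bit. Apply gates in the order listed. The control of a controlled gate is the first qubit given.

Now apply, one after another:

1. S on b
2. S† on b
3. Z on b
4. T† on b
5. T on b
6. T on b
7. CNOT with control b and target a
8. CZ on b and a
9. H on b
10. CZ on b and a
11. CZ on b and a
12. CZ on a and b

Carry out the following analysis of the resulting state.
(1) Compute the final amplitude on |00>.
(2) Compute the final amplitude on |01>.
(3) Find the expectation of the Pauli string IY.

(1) The final state's coefficient on |00> equals sqrt(2)/2. Key observation: the block from step 1 through step 2 cancels to the identity and can be dropped.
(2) |01> carries amplitude sqrt(2)/2 in the final state.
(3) The expectation value of IY is 0.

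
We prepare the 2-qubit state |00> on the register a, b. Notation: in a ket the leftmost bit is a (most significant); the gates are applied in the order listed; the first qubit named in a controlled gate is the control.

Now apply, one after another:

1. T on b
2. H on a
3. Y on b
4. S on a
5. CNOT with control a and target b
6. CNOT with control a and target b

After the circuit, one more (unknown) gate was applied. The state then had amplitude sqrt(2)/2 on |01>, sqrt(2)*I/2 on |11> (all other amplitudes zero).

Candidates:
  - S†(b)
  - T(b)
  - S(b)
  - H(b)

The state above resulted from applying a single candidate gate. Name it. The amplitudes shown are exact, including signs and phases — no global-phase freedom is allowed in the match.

The unique candidate consistent with the amplitudes is S†(b).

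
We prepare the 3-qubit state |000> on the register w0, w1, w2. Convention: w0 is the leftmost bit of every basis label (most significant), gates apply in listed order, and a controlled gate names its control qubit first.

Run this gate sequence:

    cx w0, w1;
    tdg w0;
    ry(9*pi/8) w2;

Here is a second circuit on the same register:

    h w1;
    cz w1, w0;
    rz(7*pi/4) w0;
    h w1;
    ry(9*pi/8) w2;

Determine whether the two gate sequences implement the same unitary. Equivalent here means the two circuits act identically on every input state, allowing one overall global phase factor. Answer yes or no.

Yes — the two circuits implement the same unitary up to a global phase.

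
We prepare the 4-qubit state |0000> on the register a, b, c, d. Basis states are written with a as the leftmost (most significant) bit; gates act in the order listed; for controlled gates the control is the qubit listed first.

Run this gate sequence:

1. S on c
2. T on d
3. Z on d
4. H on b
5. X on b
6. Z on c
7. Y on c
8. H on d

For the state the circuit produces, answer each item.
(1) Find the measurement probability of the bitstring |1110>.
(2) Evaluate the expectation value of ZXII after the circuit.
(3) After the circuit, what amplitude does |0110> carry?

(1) A full measurement returns |1110> with probability 0.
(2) The expectation value of ZXII is 1.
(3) The final state's coefficient on |0110> equals I/2.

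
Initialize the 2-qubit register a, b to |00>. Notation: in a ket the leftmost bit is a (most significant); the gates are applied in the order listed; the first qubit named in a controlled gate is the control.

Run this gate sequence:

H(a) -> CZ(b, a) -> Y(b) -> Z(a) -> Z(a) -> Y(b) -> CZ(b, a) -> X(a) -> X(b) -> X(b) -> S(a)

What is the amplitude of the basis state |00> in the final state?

|00> carries amplitude sqrt(2)/2 in the final state. Key observation: gates 2-7 undo each other exactly, leaving only the rest of the circuit to track.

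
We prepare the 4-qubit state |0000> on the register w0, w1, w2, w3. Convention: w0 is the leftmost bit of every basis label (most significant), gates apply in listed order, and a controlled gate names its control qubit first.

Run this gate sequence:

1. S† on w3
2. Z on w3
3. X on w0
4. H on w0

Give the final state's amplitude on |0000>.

The amplitude on |0000> is sqrt(2)/2.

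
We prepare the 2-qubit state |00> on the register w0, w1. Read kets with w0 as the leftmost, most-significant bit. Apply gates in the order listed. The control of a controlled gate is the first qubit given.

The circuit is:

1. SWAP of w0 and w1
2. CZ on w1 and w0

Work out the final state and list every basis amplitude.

The final amplitudes are 1 on |00>, and 0 on every other basis state.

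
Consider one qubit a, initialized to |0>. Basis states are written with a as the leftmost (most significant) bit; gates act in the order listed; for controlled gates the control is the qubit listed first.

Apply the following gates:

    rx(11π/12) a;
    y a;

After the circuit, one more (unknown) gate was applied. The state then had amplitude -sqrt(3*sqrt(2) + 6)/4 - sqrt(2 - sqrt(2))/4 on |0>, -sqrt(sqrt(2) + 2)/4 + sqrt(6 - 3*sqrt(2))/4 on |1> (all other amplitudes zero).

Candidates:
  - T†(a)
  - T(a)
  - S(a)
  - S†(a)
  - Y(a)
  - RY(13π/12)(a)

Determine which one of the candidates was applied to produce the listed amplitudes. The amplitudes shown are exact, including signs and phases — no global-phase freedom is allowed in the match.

The unique candidate consistent with the amplitudes is S(a).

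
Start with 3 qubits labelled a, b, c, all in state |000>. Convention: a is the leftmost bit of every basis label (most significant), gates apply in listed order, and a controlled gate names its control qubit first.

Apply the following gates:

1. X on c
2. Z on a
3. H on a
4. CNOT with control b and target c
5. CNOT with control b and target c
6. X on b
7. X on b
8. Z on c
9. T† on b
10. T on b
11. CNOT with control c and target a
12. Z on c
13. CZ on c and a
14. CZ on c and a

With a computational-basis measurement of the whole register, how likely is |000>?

The probability of measuring |000> is 0. Key observation: gates 13-14 undo each other exactly, leaving only the rest of the circuit to track.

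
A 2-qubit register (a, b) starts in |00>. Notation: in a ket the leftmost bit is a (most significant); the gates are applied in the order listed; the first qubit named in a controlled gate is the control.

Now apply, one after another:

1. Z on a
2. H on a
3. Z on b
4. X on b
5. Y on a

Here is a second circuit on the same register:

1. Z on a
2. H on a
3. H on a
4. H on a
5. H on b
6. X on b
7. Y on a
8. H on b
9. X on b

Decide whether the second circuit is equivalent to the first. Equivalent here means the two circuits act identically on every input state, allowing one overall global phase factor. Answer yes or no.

Yes, they are equivalent — the unitaries differ by at most a global phase.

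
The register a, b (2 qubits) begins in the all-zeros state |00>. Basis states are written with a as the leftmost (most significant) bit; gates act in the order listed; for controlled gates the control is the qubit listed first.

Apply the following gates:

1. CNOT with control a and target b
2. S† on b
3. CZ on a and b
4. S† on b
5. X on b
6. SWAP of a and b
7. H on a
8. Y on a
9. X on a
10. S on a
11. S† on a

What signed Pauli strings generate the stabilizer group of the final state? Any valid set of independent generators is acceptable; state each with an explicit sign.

The final state is stabilized by the group generated by +XI, +IZ; other independent generating sets are equally valid. Key observation: gates 10-11 undo each other exactly, leaving only the rest of the circuit to track.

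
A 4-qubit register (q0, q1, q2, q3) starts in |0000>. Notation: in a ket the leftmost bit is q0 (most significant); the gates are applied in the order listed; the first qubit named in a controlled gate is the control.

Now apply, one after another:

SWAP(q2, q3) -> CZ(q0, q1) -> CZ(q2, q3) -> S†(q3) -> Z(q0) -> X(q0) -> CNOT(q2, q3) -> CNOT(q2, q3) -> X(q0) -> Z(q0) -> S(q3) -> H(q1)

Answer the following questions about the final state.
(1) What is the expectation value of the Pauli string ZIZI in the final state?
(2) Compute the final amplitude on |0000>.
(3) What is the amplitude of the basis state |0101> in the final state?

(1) The expectation value of ZIZI is 1. Key observation: steps 4-11 multiply out to the identity, so the circuit reduces to the remaining gates.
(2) The final state's coefficient on |0000> equals sqrt(2)/2.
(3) The final state's coefficient on |0101> equals 0.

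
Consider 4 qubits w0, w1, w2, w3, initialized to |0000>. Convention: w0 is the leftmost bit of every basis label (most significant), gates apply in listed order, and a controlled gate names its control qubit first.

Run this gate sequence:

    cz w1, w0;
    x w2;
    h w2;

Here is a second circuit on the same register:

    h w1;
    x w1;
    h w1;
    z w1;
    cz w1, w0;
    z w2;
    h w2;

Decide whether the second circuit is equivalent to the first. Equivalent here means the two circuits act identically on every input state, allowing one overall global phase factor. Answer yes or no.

No — the two circuits implement different unitaries, even allowing a global phase.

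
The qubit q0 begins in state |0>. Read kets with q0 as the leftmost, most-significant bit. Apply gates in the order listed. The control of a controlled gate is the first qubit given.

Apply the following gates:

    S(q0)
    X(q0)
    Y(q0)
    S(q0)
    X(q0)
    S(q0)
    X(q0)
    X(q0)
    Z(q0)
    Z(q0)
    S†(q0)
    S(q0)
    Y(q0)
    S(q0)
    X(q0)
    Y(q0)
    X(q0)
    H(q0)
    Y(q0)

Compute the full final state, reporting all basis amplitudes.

After the circuit, the state carries amplitude -sqrt(2)*I/2 on |0>, -sqrt(2)*I/2 on |1>.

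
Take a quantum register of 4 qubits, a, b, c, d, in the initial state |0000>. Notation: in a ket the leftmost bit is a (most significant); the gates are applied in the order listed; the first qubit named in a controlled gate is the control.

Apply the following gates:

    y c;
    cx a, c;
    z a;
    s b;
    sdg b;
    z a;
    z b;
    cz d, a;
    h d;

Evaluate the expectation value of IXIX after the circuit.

In the final state, IXIX has expectation 0.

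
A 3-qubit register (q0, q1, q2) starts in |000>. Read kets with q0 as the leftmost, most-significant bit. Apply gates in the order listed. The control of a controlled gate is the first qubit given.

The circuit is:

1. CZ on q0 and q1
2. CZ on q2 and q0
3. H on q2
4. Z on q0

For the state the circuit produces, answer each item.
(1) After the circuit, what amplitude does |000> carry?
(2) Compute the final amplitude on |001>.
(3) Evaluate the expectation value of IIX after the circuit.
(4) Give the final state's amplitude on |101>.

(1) The amplitude on |000> is sqrt(2)/2.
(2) The final state's coefficient on |001> equals sqrt(2)/2.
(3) The observable IIX averages to 1.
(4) |101> carries amplitude 0 in the final state.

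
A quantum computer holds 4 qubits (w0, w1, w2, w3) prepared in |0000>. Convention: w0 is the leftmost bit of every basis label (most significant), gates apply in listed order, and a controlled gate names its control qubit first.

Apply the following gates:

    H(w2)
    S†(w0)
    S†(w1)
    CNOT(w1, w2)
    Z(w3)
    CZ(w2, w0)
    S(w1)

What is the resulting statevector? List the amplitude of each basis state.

The resulting statevector has amplitude sqrt(2)/2 on |0000>, sqrt(2)/2 on |0010>, and 0 on every other basis state.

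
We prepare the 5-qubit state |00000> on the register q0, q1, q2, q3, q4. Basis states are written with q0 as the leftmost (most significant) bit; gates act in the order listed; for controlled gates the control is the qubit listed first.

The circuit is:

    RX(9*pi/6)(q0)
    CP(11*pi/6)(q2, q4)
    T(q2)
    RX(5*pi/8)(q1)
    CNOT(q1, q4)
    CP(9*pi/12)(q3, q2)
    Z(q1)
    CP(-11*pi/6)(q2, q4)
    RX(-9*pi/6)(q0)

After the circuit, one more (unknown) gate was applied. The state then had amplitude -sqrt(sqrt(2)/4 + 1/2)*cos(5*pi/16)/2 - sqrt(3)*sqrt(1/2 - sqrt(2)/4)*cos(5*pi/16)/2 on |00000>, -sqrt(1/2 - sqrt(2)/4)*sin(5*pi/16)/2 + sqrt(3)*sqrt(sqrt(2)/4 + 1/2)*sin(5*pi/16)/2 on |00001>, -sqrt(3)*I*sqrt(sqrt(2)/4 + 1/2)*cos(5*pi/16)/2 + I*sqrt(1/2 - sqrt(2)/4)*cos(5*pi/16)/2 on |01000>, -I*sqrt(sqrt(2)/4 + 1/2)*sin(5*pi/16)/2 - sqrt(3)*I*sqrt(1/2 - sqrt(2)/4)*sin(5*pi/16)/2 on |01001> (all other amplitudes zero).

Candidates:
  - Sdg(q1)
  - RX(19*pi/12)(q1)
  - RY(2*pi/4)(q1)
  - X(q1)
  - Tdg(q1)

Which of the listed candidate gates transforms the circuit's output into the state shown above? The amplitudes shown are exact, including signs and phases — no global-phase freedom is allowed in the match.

The applied gate was RX(19*pi/12)(q1).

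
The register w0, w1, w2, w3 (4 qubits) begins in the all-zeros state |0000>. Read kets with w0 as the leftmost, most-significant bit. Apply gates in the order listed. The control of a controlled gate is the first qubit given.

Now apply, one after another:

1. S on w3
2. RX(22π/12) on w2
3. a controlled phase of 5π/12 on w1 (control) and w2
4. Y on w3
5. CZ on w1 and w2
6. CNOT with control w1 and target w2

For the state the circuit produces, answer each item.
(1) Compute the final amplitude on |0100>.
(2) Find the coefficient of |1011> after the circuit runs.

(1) The final state's coefficient on |0100> equals 0.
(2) The final state's coefficient on |1011> equals 0.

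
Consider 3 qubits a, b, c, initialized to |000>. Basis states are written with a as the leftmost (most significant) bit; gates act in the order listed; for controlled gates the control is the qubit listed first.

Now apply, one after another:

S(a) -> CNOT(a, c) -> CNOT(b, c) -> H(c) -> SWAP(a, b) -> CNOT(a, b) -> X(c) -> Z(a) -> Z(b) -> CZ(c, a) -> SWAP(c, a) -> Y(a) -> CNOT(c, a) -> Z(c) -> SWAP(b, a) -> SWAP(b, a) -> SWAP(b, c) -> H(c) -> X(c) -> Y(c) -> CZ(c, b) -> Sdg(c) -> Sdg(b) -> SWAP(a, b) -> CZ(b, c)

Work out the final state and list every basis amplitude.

The final amplitudes are -1/2 on |000>, -I/2 on |001>, 1/2 on |010>, -I/2 on |011>, 0 on |100>, 0 on |101>, 0 on |110>, 0 on |111>.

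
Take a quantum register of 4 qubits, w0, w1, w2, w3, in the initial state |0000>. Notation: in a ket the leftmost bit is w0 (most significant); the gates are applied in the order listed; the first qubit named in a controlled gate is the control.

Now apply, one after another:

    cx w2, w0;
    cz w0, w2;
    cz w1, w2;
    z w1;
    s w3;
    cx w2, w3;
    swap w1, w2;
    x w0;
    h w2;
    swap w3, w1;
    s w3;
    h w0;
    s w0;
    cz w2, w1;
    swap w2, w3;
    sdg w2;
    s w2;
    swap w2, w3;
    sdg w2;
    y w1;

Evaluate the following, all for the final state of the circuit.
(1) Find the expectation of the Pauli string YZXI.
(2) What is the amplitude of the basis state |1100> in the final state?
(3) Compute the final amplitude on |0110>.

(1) The observable YZXI averages to 0.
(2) The final state's coefficient on |1100> equals 1/2.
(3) The amplitude on |0110> is 1/2.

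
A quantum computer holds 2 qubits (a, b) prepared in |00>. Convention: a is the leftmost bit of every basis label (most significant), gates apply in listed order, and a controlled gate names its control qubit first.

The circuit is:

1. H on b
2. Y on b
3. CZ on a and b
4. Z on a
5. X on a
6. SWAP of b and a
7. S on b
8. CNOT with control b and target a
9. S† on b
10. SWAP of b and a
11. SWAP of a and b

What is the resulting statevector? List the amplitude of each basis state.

The final amplitudes are 0 on |00>, sqrt(2)*I/2 on |01>, 0 on |10>, -sqrt(2)*I/2 on |11>.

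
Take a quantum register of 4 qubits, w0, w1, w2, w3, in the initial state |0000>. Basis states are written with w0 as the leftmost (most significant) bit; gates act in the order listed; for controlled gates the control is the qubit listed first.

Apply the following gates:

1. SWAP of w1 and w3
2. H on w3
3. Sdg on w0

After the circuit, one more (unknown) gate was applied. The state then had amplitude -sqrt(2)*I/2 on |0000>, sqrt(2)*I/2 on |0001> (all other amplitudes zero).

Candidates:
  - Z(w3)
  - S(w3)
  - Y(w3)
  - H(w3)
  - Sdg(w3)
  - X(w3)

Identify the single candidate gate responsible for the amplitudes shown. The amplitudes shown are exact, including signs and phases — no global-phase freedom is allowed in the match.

The unique candidate consistent with the amplitudes is Y(w3).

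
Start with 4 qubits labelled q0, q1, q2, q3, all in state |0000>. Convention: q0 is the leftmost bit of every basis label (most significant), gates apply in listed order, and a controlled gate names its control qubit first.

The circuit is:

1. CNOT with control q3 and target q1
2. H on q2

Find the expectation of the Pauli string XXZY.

The observable XXZY averages to 0.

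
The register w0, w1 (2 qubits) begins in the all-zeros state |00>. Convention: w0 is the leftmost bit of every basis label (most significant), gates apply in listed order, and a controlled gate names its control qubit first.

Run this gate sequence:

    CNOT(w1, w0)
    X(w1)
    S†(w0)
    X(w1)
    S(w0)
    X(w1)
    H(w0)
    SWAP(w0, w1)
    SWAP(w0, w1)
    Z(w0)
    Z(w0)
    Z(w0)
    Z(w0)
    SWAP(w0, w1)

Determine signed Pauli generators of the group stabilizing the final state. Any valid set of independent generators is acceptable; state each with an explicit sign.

One valid set of independent stabilizer generators is +IX, -ZI (any independent generating set of the same group is equally correct). Key observation: steps 9-14 multiply out to the identity, so the circuit reduces to the remaining gates.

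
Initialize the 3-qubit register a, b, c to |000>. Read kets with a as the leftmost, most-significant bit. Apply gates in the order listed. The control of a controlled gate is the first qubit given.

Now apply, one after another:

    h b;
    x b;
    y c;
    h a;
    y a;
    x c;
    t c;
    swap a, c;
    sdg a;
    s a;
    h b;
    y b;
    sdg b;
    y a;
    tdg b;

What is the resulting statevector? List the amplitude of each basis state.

The resulting statevector has amplitude sqrt(2)*exp(I*pi/4)/2 on |110>, -sqrt(2)*exp(I*pi/4)/2 on |111>, and 0 on every other basis state.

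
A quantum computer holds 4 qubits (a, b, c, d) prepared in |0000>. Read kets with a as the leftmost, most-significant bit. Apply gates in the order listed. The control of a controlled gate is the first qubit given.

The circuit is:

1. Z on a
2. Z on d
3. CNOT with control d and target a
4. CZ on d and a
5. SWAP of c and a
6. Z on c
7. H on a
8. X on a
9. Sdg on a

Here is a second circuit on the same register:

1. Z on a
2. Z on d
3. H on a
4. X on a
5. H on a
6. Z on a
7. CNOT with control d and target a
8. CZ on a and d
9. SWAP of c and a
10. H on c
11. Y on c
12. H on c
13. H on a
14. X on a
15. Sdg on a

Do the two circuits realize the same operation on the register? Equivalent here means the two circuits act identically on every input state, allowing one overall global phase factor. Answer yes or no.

No — the two circuits implement different unitaries, even allowing a global phase.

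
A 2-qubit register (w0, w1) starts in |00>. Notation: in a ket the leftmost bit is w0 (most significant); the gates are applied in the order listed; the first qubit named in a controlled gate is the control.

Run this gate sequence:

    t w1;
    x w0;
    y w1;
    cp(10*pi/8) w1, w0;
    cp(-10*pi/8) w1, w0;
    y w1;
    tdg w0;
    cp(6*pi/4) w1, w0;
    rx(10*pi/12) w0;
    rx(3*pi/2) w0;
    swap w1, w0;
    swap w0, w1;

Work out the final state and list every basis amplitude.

The resulting statevector has amplitude exp(I*pi/4)/2 on |00>, 0 on |01>, sqrt(3)*exp(3*I*pi/4)/2 on |10>, 0 on |11>. Key observation: gates 3-6 undo each other exactly, leaving only the rest of the circuit to track.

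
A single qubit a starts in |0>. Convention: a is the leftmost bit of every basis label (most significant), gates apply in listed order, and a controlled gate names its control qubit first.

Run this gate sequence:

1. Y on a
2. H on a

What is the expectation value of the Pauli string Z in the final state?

The observable Z averages to 0.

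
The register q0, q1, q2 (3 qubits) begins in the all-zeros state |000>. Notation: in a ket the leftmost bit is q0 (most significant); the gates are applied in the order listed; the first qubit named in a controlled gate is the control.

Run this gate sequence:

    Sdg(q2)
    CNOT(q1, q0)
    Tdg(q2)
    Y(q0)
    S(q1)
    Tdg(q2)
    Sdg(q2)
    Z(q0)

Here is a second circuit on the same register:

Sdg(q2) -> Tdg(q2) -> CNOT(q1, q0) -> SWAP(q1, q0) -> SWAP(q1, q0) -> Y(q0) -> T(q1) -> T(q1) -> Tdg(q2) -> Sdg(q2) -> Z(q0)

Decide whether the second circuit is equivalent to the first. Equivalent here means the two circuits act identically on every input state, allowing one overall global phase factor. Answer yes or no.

Yes: on every input state the two circuits agree up to one overall phase factor.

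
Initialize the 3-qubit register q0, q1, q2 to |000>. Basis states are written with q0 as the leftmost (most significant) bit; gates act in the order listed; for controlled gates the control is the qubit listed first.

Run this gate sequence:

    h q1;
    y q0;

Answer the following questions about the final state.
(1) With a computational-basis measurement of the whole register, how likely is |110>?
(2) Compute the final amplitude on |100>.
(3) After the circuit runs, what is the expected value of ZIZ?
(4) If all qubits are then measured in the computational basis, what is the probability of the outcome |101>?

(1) Outcome |110> occurs with probability 1/2.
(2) The final state's coefficient on |100> equals sqrt(2)*I/2.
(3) The observable ZIZ averages to -1.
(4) Outcome |101> occurs with probability 0.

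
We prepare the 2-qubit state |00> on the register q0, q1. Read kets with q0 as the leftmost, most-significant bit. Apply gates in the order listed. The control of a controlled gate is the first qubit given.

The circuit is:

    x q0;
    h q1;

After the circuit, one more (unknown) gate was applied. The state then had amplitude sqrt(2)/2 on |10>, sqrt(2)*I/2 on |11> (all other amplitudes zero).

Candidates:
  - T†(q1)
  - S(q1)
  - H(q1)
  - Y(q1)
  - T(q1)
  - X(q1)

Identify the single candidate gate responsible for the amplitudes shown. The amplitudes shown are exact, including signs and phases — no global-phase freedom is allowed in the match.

The unique candidate consistent with the amplitudes is S(q1).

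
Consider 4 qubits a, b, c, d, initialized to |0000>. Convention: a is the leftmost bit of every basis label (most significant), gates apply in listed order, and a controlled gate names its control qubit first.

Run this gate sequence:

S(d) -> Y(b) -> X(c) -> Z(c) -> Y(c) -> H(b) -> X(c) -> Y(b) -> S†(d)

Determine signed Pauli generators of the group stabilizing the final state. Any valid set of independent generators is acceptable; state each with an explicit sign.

One valid set of independent stabilizer generators is +IXII, +ZIII, -IIZI, +IIIZ (any independent generating set of the same group is equally correct).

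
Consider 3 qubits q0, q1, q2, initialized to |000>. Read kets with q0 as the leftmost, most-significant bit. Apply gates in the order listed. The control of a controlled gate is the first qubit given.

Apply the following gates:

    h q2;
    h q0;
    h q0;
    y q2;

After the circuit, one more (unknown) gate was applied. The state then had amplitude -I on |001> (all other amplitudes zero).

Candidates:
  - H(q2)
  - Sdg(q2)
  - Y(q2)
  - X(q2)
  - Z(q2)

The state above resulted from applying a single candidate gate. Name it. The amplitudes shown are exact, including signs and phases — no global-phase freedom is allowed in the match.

The unique candidate consistent with the amplitudes is H(q2).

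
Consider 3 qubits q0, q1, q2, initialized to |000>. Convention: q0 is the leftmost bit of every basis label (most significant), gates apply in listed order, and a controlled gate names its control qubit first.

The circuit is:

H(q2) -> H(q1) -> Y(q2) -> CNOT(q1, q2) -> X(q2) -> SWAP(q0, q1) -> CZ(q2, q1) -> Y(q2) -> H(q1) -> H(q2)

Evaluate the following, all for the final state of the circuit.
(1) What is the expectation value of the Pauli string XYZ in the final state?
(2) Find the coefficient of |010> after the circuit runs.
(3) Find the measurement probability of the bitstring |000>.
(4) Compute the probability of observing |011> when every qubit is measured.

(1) In the final state, XYZ has expectation 0.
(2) The final state's coefficient on |010> equals -1/2.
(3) A full measurement returns |000> with probability 1/4.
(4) Outcome |011> occurs with probability 0.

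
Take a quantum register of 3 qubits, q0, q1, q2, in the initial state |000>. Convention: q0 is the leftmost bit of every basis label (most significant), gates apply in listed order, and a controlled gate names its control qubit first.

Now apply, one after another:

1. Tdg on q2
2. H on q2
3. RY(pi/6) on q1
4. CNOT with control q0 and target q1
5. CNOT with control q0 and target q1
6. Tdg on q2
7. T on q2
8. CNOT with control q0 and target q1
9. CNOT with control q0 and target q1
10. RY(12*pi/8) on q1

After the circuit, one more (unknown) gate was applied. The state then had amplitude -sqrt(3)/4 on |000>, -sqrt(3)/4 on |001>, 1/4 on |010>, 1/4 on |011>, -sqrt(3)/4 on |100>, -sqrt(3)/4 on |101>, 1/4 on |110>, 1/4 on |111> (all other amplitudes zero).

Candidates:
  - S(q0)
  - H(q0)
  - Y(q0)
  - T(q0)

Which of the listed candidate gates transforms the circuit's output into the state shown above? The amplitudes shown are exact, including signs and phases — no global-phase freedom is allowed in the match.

The applied gate was H(q0). Key observation: steps 4-9 multiply out to the identity, so the circuit reduces to the remaining gates.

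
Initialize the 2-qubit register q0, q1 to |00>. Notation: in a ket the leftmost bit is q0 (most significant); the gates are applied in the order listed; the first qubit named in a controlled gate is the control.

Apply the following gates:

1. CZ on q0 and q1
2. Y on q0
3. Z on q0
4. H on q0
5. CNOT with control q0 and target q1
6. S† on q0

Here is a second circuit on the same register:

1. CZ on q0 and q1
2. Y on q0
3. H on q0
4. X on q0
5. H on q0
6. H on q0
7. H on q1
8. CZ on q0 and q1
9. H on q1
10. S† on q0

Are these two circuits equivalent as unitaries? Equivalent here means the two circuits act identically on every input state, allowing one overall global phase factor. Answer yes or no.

Yes, they are equivalent — the unitaries differ by at most a global phase.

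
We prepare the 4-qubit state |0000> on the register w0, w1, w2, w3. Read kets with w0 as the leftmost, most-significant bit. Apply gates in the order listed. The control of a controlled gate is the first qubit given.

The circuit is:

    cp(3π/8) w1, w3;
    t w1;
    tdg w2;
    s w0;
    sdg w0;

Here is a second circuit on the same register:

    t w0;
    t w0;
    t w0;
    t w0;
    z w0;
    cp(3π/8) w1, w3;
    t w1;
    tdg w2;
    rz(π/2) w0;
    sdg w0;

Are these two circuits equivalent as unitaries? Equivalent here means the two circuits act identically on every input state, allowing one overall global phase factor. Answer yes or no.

Yes — the two circuits implement the same unitary up to a global phase.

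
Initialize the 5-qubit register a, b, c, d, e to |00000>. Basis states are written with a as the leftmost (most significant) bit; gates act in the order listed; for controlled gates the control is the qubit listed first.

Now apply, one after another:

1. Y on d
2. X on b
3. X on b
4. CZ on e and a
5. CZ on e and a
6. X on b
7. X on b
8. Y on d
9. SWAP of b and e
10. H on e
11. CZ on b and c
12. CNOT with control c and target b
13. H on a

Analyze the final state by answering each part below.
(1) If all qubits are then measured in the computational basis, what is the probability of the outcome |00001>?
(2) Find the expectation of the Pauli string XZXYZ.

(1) Outcome |00001> occurs with probability 1/4. Key observation: the block from step 1 through step 8 cancels to the identity and can be dropped.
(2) The observable XZXYZ averages to 0.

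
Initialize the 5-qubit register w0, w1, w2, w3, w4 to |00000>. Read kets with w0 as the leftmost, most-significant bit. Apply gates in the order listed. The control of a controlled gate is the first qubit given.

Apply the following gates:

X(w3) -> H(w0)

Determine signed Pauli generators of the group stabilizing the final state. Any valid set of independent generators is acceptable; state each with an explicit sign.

The final state is stabilized by the group generated by +XIIII, +IZIII, +IIZII, -IIIZI, +IIIIZ; other independent generating sets are equally valid.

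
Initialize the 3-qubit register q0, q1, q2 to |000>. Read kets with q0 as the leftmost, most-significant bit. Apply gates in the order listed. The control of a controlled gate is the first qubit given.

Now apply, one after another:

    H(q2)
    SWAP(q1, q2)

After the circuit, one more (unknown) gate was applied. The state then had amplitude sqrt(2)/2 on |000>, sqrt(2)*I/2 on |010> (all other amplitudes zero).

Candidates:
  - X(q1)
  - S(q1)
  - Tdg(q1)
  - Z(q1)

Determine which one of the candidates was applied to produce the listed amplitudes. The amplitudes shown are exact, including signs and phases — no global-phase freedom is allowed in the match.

The unique candidate consistent with the amplitudes is S(q1).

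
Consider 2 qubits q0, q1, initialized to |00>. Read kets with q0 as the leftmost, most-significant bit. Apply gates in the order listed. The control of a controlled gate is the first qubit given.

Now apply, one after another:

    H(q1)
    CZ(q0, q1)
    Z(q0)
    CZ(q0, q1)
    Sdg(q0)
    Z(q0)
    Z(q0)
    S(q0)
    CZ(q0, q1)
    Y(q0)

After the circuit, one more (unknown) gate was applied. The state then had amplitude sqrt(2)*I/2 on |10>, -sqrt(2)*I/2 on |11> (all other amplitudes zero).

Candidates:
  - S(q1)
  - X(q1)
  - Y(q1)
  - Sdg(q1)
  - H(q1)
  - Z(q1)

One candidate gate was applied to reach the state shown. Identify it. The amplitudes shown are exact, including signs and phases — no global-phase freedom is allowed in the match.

It was Z(q1) that produced the state shown.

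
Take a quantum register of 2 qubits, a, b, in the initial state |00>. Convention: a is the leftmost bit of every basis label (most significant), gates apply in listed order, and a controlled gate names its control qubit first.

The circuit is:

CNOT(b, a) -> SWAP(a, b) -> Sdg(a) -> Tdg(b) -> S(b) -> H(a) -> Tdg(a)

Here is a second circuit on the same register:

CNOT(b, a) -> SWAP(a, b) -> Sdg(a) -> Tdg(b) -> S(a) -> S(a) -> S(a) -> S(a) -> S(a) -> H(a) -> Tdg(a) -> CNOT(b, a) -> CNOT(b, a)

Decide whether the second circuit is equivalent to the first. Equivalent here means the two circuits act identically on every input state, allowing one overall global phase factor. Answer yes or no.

No: there is an input state on which the two circuits produce genuinely different outputs (not merely differing by a phase).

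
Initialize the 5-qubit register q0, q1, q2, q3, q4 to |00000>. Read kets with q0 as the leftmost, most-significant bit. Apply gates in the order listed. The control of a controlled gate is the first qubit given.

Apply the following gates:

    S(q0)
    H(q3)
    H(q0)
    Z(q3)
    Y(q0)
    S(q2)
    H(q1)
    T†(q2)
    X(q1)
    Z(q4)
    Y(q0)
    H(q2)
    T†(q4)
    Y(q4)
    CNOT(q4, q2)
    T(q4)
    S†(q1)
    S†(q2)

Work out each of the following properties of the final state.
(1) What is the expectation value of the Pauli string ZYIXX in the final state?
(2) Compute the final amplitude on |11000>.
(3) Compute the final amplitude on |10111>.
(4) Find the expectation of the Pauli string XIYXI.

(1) The expectation value of ZYIXX is 0.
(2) The amplitude on |11000> is 0.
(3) The amplitude on |10111> is -exp(I*pi/4)/4.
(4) The expectation value of XIYXI is 1.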